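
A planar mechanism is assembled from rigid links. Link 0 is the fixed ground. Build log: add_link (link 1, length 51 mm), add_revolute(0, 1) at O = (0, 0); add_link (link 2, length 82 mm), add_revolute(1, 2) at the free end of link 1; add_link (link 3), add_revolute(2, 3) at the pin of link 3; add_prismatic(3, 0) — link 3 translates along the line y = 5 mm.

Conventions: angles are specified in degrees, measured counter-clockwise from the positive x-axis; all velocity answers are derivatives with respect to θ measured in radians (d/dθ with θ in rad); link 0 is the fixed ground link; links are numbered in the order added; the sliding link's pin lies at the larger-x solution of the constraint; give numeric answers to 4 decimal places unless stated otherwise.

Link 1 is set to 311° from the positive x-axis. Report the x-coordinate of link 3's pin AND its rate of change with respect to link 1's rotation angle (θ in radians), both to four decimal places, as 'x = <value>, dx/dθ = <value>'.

geometry: r = 51 mm, L = 82 mm, e = 5 mm
crank pin P = (r cos θ, r sin θ) = (33.459010, -38.490189)
h = r sin θ − e = -38.490189 − 5 = -43.490189
x = r cos θ + √(L² − h²) = 33.459010 + 69.516930 = 102.975940
dx/dθ = −r sin θ − h·r cos θ/√(L² − h²) (θ in radians; h = -43.490189) = 59.422337

x = 102.9759, dx/dθ = 59.4223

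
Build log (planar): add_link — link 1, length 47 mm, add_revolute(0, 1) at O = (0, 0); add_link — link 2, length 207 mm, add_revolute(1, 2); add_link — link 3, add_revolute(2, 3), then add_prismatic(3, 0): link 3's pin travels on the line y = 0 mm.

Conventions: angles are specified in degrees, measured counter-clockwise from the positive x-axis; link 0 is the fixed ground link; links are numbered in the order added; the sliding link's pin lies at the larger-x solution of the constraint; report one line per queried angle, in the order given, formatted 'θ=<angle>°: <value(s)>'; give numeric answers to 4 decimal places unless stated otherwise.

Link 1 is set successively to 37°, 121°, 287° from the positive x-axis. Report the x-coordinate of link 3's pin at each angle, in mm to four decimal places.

geometry: r = 47 mm, L = 207 mm, e = 0 mm
θ=37°: crank pin P = (r cos θ, r sin θ) = (37.535869, 28.285306)
θ=37°: h = r sin θ − e = 28.285306 − 0 = 28.285306
θ=37°: x = r cos θ + √(L² − h²) = 37.535869 + 205.058385 = 242.594254
θ=121°: crank pin P = (r cos θ, r sin θ) = (-24.206790, 40.286863)
θ=121°: h = r sin θ − e = 40.286863 − 0 = 40.286863
θ=121°: x = r cos θ + √(L² − h²) = -24.206790 + 203.041790 = 178.835001
θ=287°: crank pin P = (r cos θ, r sin θ) = (13.741470, -44.946324)
θ=287°: h = r sin θ − e = -44.946324 − 0 = -44.946324
θ=287°: x = r cos θ + √(L² − h²) = 13.741470 + 202.061446 = 215.802916

θ=37°: 242.5943
θ=121°: 178.8350
θ=287°: 215.8029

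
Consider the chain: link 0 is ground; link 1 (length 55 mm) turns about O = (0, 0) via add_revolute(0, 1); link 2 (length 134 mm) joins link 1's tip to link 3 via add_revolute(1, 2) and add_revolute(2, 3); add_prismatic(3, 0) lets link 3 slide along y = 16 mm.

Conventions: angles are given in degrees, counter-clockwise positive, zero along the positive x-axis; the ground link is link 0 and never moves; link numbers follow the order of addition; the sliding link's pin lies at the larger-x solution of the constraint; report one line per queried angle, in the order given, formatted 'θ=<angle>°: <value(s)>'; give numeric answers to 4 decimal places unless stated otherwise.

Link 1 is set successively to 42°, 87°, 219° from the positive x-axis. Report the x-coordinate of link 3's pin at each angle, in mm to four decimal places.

geometry: r = 55 mm, L = 134 mm, e = 16 mm
θ=42°: crank pin P = (r cos θ, r sin θ) = (40.872965, 36.802183)
θ=42°: h = r sin θ − e = 36.802183 − 16 = 20.802183
θ=42°: x = r cos θ + √(L² − h²) = 40.872965 + 132.375486 = 173.248451
θ=87°: crank pin P = (r cos θ, r sin θ) = (2.878478, 54.924624)
θ=87°: h = r sin θ − e = 54.924624 − 16 = 38.924624
θ=87°: x = r cos θ + √(L² − h²) = 2.878478 + 128.221970 = 131.100448
θ=219°: crank pin P = (r cos θ, r sin θ) = (-42.743028, -34.612622)
θ=219°: h = r sin θ − e = -34.612622 − 16 = -50.612622
θ=219°: x = r cos θ + √(L² − h²) = -42.743028 + 124.074020 = 81.330993

θ=42°: 173.2485
θ=87°: 131.1004
θ=219°: 81.3310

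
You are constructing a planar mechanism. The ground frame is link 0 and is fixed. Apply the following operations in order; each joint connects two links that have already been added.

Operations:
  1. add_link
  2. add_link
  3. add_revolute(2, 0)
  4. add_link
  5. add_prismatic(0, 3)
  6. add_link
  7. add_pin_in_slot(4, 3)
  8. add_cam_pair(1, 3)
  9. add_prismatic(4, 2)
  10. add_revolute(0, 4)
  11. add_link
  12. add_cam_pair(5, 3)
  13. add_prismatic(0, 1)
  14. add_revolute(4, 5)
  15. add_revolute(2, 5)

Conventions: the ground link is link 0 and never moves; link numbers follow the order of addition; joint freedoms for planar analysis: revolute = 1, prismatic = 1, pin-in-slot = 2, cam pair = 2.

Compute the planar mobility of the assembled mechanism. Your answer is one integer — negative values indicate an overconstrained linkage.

ground; <1,0,0>
#1 <2,0,0>
#2 <3,0,0>
R:2↔0 J1 <3,1,0>
#3 <4,1,0>
P:0↔3 J1 <4,2,0>
#4 <5,2,0>
PS:4↔3 J2 <5,2,1>
C:1↔3 J2 <5,2,2>
P:4↔2 J1 <5,3,2>
R:0↔4 J1 <5,4,2>
#5 <6,4,2>
C:5↔3 J2 <6,4,3>
P:0↔1 J1 <6,5,3>
R:4↔5 J1 <6,6,3>
R:2↔5 J1 <6,7,3>
3×5 − 2×7 − 1×3 = -2

M = -2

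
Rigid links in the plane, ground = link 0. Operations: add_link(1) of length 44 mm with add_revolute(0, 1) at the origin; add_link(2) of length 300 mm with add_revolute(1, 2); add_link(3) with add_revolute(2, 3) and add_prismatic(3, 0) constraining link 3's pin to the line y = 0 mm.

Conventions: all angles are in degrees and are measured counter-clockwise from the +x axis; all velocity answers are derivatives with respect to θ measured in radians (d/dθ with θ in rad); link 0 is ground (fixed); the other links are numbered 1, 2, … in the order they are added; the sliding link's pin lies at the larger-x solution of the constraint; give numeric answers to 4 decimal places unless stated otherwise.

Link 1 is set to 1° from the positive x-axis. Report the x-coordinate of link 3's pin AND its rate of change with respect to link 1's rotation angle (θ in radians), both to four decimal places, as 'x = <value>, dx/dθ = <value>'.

geometry: r = 44 mm, L = 300 mm, e = 0 mm
crank pin P = (r cos θ, r sin θ) = (43.993299, 0.767906)
h = r sin θ − e = 0.767906 − 0 = 0.767906
x = r cos θ + √(L² − h²) = 43.993299 + 299.999017 = 343.992316
dx/dθ = −r sin θ − h·r cos θ/√(L² − h²) (θ in radians; h = 0.767906) = -0.880515

x = 343.9923, dx/dθ = -0.8805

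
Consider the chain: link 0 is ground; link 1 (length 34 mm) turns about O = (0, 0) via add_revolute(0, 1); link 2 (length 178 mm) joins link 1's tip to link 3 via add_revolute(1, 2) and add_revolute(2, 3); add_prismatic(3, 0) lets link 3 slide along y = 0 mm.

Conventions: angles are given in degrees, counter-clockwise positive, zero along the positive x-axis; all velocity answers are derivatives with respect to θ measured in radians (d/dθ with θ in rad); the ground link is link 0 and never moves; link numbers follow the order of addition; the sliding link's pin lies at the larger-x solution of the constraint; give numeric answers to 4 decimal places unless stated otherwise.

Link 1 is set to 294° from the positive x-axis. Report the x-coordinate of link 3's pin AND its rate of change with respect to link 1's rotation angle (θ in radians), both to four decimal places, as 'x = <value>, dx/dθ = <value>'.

geometry: r = 34 mm, L = 178 mm, e = 0 mm
crank pin P = (r cos θ, r sin θ) = (13.829046, -31.060546)
h = r sin θ − e = -31.060546 − 0 = -31.060546
x = r cos θ + √(L² − h²) = 13.829046 + 175.269057 = 189.098103
dx/dθ = −r sin θ − h·r cos θ/√(L² − h²) (θ in radians; h = -31.060546) = 33.511279

x = 189.0981, dx/dθ = 33.5113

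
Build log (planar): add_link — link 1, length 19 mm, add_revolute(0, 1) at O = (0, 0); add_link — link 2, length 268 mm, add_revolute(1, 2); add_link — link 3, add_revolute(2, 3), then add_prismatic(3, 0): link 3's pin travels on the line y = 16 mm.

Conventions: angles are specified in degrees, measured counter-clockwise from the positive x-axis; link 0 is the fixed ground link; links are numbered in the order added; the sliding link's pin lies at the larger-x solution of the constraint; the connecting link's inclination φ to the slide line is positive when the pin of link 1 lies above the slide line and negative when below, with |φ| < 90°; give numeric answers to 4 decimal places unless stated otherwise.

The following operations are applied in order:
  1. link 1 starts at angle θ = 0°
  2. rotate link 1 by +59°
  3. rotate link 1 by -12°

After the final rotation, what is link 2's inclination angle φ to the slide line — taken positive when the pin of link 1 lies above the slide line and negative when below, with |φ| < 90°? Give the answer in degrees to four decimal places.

geometry: r = 19 mm, L = 268 mm, e = 16 mm; θ starts at 0°
rotate link 1 by +59°: θ ← 0° +59° = 59°
rotate link 1 by -12°: θ ← 59° -12° = 47°
h = r sin θ − e = 13.895720 − 16 = -2.104280
sin φ = h / L = -2.104280 / 268 = -0.00785179
φ = arcsin(-0.00785179) = -0.449879°

-0.4499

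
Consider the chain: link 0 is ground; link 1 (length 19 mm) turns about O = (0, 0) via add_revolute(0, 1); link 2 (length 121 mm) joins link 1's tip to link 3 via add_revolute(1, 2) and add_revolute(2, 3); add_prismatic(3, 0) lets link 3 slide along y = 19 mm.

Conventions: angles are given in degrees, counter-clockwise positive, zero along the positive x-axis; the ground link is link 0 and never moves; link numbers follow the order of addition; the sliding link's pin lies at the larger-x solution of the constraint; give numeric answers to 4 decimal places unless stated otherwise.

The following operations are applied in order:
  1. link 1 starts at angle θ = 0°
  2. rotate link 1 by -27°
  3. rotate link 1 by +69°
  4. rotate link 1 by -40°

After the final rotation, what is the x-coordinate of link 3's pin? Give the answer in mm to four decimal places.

geometry: r = 19 mm, L = 121 mm, e = 19 mm; θ starts at 0°
rotate link 1 by -27°: θ ← 0° -27° = -27°
rotate link 1 by +69°: θ ← -27° +69° = 42°
rotate link 1 by -40°: θ ← 42° -40° = 2°
crank pin P = (r cos θ, r sin θ) = (18.988426, 0.663090)
h = r sin θ − e = 0.663090 − 19 = -18.336910
x = r cos θ + √(L² − h²) = 18.988426 + 119.602499 = 138.590925

138.5909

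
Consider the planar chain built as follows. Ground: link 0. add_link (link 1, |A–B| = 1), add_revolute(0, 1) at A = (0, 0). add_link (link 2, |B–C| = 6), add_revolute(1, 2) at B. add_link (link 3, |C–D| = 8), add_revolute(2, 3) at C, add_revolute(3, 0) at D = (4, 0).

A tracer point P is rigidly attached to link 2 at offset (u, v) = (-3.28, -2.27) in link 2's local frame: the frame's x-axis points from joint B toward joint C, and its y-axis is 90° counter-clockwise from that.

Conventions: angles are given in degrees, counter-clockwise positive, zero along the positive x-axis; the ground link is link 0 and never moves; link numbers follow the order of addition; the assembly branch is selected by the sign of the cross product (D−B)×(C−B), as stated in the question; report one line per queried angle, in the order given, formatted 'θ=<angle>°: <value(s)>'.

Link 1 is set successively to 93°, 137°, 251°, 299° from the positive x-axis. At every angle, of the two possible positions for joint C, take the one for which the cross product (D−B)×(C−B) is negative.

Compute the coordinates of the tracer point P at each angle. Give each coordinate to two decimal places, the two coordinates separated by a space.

A=(0,0), D=(4.00,0)
θ=93°: B = A + 1.00·(cos93°, sin93°) = (-0.0523, 0.9986)
θ=93°: |BD| = 4.1736
θ=93°: circle(B,6.00) ∩ circle(D,8.00): a=-1.2677, h=5.8646
θ=93°:   candidates: C₊=(0.1201,6.9962) cross=24.476; C₋=(-2.6864,-4.3923) cross=-24.476
θ=93°:   branch - wants cross < 0 → take C=(-2.6864,-4.3923) (cross=-24.476)
θ=93°: ex = (C−B)/|BC| = (-0.4390,-0.8985); ey = (0.8985,-0.4390)
θ=93°: P = B + -3.28·ex + -2.27·ey = (-0.6519,4.9422)
θ=137°: B = A + 1.00·(cos137°, sin137°) = (-0.7314, 0.6820)
θ=137°: |BD| = 4.7803
θ=137°: circle(B,6.00) ∩ circle(D,8.00): a=-0.5386, h=5.9758
θ=137°:   candidates: C₊=(-0.4119,6.6735) cross=28.566; C₋=(-2.1170,-5.1558) cross=-28.566
θ=137°:   branch - wants cross < 0 → take C=(-2.1170,-5.1558) (cross=-28.566)
θ=137°: ex = (C−B)/|BC| = (-0.2309,-0.9730); ey = (0.9730,-0.2309)
θ=137°: P = B + -3.28·ex + -2.27·ey = (-2.1825,4.3976)
θ=251°: B = A + 1.00·(cos251°, sin251°) = (-0.3256, -0.9455)
θ=251°: |BD| = 4.4277
θ=251°: circle(B,6.00) ∩ circle(D,8.00): a=-0.9481, h=5.9246
θ=251°:   candidates: C₊=(-2.5169,4.6400) cross=26.232; C₋=(0.0134,-6.9359) cross=-26.232
θ=251°:   branch - wants cross < 0 → take C=(0.0134,-6.9359) (cross=-26.232)
θ=251°: ex = (C−B)/|BC| = (0.0565,-0.9984); ey = (0.9984,0.0565)
θ=251°: P = B + -3.28·ex + -2.27·ey = (-2.7773,2.2010)
θ=299°: B = A + 1.00·(cos299°, sin299°) = (0.4848, -0.8746)
θ=299°: |BD| = 3.6224
θ=299°: circle(B,6.00) ∩ circle(D,8.00): a=-2.0537, h=5.6376
θ=299°:   candidates: C₊=(-2.8693,4.1003) cross=20.421; C₋=(-0.1469,-6.8413) cross=-20.421
θ=299°:   branch - wants cross < 0 → take C=(-0.1469,-6.8413) (cross=-20.421)
θ=299°: ex = (C−B)/|BC| = (-0.1053,-0.9944); ey = (0.9944,-0.1053)
θ=299°: P = B + -3.28·ex + -2.27·ey = (-1.4272,2.6262)

θ=93°: -0.65 4.94
θ=137°: -2.18 4.40
θ=251°: -2.78 2.20
θ=299°: -1.43 2.63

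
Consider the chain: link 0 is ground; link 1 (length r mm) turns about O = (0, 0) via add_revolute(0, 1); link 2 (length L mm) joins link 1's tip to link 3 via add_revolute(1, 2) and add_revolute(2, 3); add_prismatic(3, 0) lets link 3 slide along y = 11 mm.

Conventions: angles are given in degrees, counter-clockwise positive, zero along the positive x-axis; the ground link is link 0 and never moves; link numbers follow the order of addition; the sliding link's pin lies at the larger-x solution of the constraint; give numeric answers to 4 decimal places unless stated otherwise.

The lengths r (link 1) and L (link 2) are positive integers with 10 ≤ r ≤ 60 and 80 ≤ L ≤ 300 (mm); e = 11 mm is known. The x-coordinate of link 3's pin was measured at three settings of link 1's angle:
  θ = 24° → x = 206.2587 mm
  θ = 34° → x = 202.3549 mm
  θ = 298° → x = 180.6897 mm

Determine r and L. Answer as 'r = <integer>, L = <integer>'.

constraint per measurement: (x − r cos θ)² + (r sin θ − e)² = L²
subtracting the θ₁ and θ₂ equations cancels the r² and L² terms:
r = (x₁² − x₂²) / (2[(x₁cos θ₁ + e sin θ₁) − (x₂cos θ₂ + e sin θ₂)]) = 41.9999 → r = 42
L² = (x₁ − r cos θ₁)² + (r sin θ₁ − e)² = 28223.9840 → L = 168.0000 → L = 168
check at θ₃=298°: x = 180.6897 (printed 180.6897) ✓

r = 42, L = 168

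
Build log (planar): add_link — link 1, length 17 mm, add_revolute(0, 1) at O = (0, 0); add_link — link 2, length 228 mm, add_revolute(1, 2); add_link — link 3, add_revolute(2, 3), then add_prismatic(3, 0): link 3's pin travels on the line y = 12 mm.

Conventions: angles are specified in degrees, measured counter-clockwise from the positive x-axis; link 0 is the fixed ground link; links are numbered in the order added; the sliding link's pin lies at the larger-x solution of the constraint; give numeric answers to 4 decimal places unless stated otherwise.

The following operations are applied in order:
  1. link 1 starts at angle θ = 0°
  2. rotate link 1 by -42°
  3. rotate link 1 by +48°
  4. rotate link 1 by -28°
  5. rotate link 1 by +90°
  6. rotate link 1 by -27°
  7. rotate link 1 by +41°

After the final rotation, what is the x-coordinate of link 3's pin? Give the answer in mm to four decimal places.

geometry: r = 17 mm, L = 228 mm, e = 12 mm; θ starts at 0°
rotate link 1 by -42°: θ ← 0° -42° = -42°
rotate link 1 by +48°: θ ← -42° +48° = 6°
rotate link 1 by -28°: θ ← 6° -28° = -22°
rotate link 1 by +90°: θ ← -22° +90° = 68°
rotate link 1 by -27°: θ ← 68° -27° = 41°
rotate link 1 by +41°: θ ← 41° +41° = 82°
crank pin P = (r cos θ, r sin θ) = (2.365943, 16.834557)
h = r sin θ − e = 16.834557 − 12 = 4.834557
x = r cos θ + √(L² − h²) = 2.365943 + 227.948738 = 230.314680

230.3147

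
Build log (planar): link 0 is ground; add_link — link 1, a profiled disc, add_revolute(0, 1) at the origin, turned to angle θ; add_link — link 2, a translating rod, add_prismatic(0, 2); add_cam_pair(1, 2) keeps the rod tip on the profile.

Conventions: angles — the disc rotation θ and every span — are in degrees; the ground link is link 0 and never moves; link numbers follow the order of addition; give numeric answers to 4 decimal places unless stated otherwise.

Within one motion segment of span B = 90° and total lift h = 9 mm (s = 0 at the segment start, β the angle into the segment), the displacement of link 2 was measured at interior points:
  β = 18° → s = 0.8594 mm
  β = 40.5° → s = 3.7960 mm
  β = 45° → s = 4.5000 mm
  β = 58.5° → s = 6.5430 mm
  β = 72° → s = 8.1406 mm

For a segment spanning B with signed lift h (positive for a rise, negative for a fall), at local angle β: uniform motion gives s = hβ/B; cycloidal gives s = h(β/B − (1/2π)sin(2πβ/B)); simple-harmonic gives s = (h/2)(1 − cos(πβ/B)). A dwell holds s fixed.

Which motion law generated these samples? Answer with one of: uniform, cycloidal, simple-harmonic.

candidates at β/B = r: uniform s = h·r (linear in β); cycloidal s = h·(r − sin(2πr)/(2π)); simple-harmonic s = (h/2)(1 − cos(πr))
β=18°: printed 0.8594 | uniform 1.8000, cycloidal 0.4377, simple-harmonic 0.8594
β=40.5°: printed 3.7960 | uniform 4.0500, cycloidal 3.6074, simple-harmonic 3.7960
β=45°: printed 4.5000 | uniform 4.5000, cycloidal 4.5000, simple-harmonic 4.5000
β=58.5°: printed 6.5430 | uniform 5.8500, cycloidal 7.0088, simple-harmonic 6.5430
β=72°: printed 8.1406 | uniform 7.2000, cycloidal 8.5623, simple-harmonic 8.1406
only one law matches every sample → simple-harmonic

simple-harmonic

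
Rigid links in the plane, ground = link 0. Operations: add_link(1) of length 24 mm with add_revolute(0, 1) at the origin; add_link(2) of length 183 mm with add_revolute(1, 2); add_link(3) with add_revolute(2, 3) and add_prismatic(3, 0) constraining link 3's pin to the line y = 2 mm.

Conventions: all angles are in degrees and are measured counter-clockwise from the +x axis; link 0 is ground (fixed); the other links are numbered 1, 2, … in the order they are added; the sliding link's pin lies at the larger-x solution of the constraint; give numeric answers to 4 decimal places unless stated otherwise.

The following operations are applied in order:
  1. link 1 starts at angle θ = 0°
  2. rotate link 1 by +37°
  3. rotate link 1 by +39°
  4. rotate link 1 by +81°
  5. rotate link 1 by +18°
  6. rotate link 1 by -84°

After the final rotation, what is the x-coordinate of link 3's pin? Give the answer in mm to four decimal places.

geometry: r = 24 mm, L = 183 mm, e = 2 mm; θ starts at 0°
rotate link 1 by +37°: θ ← 0° +37° = 37°
rotate link 1 by +39°: θ ← 37° +39° = 76°
rotate link 1 by +81°: θ ← 76° +81° = 157°
rotate link 1 by +18°: θ ← 157° +18° = 175°
rotate link 1 by -84°: θ ← 175° -84° = 91°
crank pin P = (r cos θ, r sin θ) = (-0.418858, 23.996345)
h = r sin θ − e = 23.996345 − 2 = 21.996345
x = r cos θ + √(L² − h²) = -0.418858 + 181.673225 = 181.254368

181.2544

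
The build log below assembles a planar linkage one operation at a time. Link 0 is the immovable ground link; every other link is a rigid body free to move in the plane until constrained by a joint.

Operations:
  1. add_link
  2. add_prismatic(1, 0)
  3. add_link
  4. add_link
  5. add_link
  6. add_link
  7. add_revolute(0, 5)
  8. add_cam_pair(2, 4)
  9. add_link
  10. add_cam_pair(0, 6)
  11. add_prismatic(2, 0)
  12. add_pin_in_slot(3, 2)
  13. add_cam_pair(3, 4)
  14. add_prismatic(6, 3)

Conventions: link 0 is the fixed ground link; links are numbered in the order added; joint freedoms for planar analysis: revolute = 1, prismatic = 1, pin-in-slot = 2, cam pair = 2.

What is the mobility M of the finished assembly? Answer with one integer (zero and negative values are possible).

link 0 = ground. State L|J1|J2 = 1|0|0
+link1  2|0|0
P(1,0) f=1→J1  2|1|0
+link2  3|1|0
+link3  4|1|0
+link4  5|1|0
+link5  6|1|0
R(0,5) f=1→J1  6|2|0
C(2,4) f=2→J2  6|2|1
+link6  7|2|1
C(0,6) f=2→J2  7|2|2
P(2,0) f=1→J1  7|3|2
PS(3,2) f=2→J2  7|3|3
C(3,4) f=2→J2  7|3|4
P(6,3) f=1→J1  7|4|4
M = 3(7−1)−2·4−4 = 18−8−4 = 6

M = 6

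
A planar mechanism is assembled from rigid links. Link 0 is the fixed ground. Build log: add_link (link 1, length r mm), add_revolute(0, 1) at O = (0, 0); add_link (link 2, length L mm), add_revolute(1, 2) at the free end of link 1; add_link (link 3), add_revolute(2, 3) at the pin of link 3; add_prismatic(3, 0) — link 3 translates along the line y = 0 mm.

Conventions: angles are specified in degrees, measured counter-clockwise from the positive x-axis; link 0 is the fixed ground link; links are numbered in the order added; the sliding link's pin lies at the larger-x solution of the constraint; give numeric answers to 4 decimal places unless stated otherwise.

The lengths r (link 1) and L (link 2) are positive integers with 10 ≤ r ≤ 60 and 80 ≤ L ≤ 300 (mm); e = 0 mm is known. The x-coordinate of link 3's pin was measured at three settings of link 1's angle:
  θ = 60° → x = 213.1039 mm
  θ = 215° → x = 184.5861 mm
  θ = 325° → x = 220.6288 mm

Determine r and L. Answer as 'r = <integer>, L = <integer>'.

constraint per measurement: (x − r cos θ)² + (r sin θ − e)² = L²
subtracting the θ₁ and θ₂ equations cancels the r² and L² terms:
r = (x₁² − x₂²) / (2[(x₁cos θ₁ + e sin θ₁) − (x₂cos θ₂ + e sin θ₂)]) = 22.0000 → r = 22
L² = (x₁ − r cos θ₁)² + (r sin θ₁ − e)² = 41208.9864 → L = 203.0000 → L = 203
check at θ₃=325°: x = 220.6288 (printed 220.6288) ✓

r = 22, L = 203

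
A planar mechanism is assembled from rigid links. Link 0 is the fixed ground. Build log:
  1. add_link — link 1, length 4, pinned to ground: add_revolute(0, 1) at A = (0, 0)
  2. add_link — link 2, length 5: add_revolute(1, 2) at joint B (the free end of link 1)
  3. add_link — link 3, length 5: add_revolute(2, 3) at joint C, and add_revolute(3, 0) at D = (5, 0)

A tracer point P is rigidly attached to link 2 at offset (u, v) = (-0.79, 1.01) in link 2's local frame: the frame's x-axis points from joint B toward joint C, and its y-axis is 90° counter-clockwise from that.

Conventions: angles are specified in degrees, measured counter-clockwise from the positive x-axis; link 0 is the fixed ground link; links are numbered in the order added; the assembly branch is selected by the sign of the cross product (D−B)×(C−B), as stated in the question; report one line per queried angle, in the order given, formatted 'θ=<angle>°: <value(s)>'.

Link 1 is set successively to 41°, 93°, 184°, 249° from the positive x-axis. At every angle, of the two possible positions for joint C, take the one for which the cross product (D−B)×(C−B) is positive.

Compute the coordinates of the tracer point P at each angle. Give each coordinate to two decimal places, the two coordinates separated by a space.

A=(0,0), D=(5.00,0)
θ=41°: B = A + 4.00·(cos41°, sin41°) = (3.0188, 2.6242)
θ=41°: |BD| = 3.2881
θ=41°: circle(B,5.00) ∩ circle(D,5.00): a=1.6441, h=4.7220
θ=41°:   candidates: C₊=(7.7780,4.1572) cross=15.526; C₋=(0.2408,-1.5330) cross=-15.526
θ=41°:   branch + wants cross > 0 → take C=(7.7780,4.1572) (cross=15.526)
θ=41°: ex = (C−B)/|BC| = (0.9518,0.3066); ey = (-0.3066,0.9518)
θ=41°: P = B + -0.79·ex + 1.01·ey = (1.9572,3.3434)
θ=93°: B = A + 4.00·(cos93°, sin93°) = (-0.2093, 3.9945)
θ=93°: |BD| = 6.5646
θ=93°: circle(B,5.00) ∩ circle(D,5.00): a=3.2823, h=3.7718
θ=93°:   candidates: C₊=(4.6905,4.9904) cross=24.760; C₋=(0.1002,-0.9959) cross=-24.760
θ=93°:   branch + wants cross > 0 → take C=(4.6905,4.9904) (cross=24.760)
θ=93°: ex = (C−B)/|BC| = (0.9800,0.1992); ey = (-0.1992,0.9800)
θ=93°: P = B + -0.79·ex + 1.01·ey = (-1.1847,4.8269)
θ=184°: B = A + 4.00·(cos184°, sin184°) = (-3.9903, -0.2790)
θ=184°: |BD| = 8.9946
θ=184°: circle(B,5.00) ∩ circle(D,5.00): a=4.4973, h=2.1850
θ=184°:   candidates: C₊=(0.4371,2.0445) cross=19.653; C₋=(0.5727,-2.3235) cross=-19.653
θ=184°:   branch + wants cross > 0 → take C=(0.4371,2.0445) (cross=19.653)
θ=184°: ex = (C−B)/|BC| = (0.8855,0.4647); ey = (-0.4647,0.8855)
θ=184°: P = B + -0.79·ex + 1.01·ey = (-5.1591,0.2482)
θ=249°: B = A + 4.00·(cos249°, sin249°) = (-1.4335, -3.7343)
θ=249°: |BD| = 7.4387
θ=249°: circle(B,5.00) ∩ circle(D,5.00): a=3.7194, h=3.3416
θ=249°:   candidates: C₊=(0.1057,1.0229) cross=24.857; C₋=(3.4608,-4.7572) cross=-24.857
θ=249°:   branch + wants cross > 0 → take C=(0.1057,1.0229) (cross=24.857)
θ=249°: ex = (C−B)/|BC| = (0.3078,0.9514); ey = (-0.9514,0.3078)
θ=249°: P = B + -0.79·ex + 1.01·ey = (-2.6376,-4.1750)

θ=41°: 1.96 3.34
θ=93°: -1.18 4.83
θ=184°: -5.16 0.25
θ=249°: -2.64 -4.18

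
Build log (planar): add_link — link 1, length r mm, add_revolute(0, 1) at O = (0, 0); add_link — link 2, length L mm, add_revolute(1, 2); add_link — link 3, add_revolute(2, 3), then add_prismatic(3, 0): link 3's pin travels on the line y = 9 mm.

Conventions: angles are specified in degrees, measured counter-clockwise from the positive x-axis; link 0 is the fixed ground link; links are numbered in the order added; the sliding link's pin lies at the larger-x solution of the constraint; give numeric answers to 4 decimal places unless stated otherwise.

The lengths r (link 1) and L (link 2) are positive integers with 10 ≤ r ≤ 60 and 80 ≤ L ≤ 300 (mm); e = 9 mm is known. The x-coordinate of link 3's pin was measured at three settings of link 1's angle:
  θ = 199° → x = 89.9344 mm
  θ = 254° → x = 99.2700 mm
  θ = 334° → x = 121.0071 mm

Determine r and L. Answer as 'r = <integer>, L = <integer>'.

constraint per measurement: (x − r cos θ)² + (r sin θ − e)² = L²
subtracting the θ₁ and θ₂ equations cancels the r² and L² terms:
r = (x₁² − x₂²) / (2[(x₁cos θ₁ + e sin θ₁) − (x₂cos θ₂ + e sin θ₂)]) = 17.0001 → r = 17
L² = (x₁ − r cos θ₁)² + (r sin θ₁ − e)² = 11448.9981 → L = 107.0000 → L = 107
check at θ₃=334°: x = 121.0071 (printed 121.0071) ✓

r = 17, L = 107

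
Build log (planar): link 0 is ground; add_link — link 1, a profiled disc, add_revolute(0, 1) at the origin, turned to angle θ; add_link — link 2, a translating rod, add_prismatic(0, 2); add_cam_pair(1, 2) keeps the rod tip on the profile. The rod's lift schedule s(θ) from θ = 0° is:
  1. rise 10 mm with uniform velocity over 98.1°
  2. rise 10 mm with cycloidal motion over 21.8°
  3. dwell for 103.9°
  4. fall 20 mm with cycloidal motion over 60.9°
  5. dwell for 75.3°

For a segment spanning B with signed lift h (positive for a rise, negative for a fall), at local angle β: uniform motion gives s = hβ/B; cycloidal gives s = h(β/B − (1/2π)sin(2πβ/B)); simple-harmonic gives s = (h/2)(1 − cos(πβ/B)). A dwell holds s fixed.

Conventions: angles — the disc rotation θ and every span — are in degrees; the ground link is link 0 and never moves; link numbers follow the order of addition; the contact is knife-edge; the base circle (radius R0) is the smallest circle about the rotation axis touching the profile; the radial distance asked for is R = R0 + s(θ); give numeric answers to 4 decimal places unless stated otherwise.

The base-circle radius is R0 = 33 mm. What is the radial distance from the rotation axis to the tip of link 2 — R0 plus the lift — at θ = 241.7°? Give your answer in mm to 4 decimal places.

seg 1 [0°–98.1°] uniform, h=10: full span → s += 10 → s = 10.0000
seg 2 [98.1°–119.9°] cycloidal, h=10: full span → s += 10 → s = 20.0000
seg 3 [119.9°–223.8°] dwell: s stays 20.0000
seg 4 [223.8°–284.7°] cycloidal, h=-20: θ=241.7° here. β=17.9, B=60.9. -20·(0.2939 − sin(2π·0.2939)/(2π)) = -2.8158 → s = 17.1842
R = R0 + s = 33 + 17.1842 = 50.1842

50.1842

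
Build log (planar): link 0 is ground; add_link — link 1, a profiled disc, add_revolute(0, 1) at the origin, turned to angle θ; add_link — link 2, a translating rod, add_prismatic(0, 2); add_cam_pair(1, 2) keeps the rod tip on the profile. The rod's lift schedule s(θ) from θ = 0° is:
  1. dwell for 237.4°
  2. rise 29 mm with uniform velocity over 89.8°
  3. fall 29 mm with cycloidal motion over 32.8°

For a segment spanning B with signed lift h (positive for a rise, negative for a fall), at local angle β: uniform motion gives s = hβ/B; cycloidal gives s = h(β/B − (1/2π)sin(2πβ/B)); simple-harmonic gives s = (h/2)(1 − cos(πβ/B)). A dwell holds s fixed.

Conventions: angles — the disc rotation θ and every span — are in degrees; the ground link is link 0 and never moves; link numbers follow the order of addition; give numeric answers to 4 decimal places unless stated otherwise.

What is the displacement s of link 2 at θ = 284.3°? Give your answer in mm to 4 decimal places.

seg 1 [0°–237.4°] dwell: s stays 0.0000
seg 2 [237.4°–327.2°] uniform, h=29: θ=284.3° here. β=46.9, B=89.8. 29·46.9/89.8 = 15.1459 → s = 15.1459

15.1459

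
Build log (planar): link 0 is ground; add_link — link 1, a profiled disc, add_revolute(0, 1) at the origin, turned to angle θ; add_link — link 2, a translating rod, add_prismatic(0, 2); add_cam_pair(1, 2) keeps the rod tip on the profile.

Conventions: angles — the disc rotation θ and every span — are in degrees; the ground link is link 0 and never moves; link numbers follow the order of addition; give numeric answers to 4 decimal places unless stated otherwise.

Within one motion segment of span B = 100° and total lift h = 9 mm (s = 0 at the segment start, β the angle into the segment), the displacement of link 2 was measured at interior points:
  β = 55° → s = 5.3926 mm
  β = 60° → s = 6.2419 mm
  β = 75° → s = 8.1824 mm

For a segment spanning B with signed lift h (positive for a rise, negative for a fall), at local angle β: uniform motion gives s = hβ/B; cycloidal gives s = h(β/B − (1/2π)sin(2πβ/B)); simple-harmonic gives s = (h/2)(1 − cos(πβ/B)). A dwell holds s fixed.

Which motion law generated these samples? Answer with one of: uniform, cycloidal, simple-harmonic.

candidates at β/B = r: uniform s = h·r (linear in β); cycloidal s = h·(r − sin(2πr)/(2π)); simple-harmonic s = (h/2)(1 − cos(πr))
β=55°: printed 5.3926 | uniform 4.9500, cycloidal 5.3926, simple-harmonic 5.2040
β=60°: printed 6.2419 | uniform 5.4000, cycloidal 6.2419, simple-harmonic 5.8906
β=75°: printed 8.1824 | uniform 6.7500, cycloidal 8.1824, simple-harmonic 7.6820
only one law matches every sample → cycloidal

cycloidal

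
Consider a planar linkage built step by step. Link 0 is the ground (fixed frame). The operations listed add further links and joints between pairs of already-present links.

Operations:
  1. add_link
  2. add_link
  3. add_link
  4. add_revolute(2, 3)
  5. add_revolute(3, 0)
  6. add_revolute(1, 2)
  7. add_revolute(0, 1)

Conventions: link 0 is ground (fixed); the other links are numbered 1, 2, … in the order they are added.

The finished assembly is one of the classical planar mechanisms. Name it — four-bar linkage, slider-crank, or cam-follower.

links: 4 (incl. ground); joints: 4 revolute, 0 prismatic, 0 higher (cam) pair, forming one closed loop
4 links in a single 4R loop → four-bar linkage

four-bar linkage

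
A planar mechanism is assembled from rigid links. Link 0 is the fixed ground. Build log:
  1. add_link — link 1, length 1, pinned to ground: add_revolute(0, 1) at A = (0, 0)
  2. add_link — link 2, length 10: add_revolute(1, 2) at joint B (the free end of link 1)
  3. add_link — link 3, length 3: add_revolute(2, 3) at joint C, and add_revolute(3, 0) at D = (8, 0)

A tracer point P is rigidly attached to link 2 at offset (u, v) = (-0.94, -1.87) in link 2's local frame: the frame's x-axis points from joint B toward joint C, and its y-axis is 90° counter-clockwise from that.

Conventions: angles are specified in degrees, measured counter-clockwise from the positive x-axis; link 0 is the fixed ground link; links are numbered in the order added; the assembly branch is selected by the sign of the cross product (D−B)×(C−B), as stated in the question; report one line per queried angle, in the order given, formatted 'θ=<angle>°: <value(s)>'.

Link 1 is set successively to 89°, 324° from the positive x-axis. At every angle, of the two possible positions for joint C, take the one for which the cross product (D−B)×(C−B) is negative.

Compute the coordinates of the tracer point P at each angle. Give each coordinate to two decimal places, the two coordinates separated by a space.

A=(0,0), D=(8.00,0)
θ=89°: B = A + 1.00·(cos89°, sin89°) = (0.0175, 0.9998)
θ=89°: |BD| = 8.0449
θ=89°: circle(B,10.00) ∩ circle(D,3.00): a=9.6782, h=2.5164
θ=89°:   candidates: C₊=(9.9334,2.2939) cross=20.244; C₋=(9.3079,-2.6999) cross=-20.244
θ=89°:   branch - wants cross < 0 → take C=(9.3079,-2.6999) (cross=-20.244)
θ=89°: ex = (C−B)/|BC| = (0.9290,-0.3700); ey = (0.3700,0.9290)
θ=89°: P = B + -0.94·ex + -1.87·ey = (-1.5477,-0.3897)
θ=324°: B = A + 1.00·(cos324°, sin324°) = (0.8090, -0.5878)
θ=324°: |BD| = 7.2150
θ=324°: circle(B,10.00) ∩ circle(D,3.00): a=9.9138, h=1.3100
θ=324°:   candidates: C₊=(10.5832,1.5255) cross=9.452; C₋=(10.7966,-1.0858) cross=-9.452
θ=324°:   branch - wants cross < 0 → take C=(10.7966,-1.0858) (cross=-9.452)
θ=324°: ex = (C−B)/|BC| = (0.9988,-0.0498); ey = (0.0498,0.9988)
θ=324°: P = B + -0.94·ex + -1.87·ey = (-0.2229,-2.4087)

θ=89°: -1.55 -0.39
θ=324°: -0.22 -2.41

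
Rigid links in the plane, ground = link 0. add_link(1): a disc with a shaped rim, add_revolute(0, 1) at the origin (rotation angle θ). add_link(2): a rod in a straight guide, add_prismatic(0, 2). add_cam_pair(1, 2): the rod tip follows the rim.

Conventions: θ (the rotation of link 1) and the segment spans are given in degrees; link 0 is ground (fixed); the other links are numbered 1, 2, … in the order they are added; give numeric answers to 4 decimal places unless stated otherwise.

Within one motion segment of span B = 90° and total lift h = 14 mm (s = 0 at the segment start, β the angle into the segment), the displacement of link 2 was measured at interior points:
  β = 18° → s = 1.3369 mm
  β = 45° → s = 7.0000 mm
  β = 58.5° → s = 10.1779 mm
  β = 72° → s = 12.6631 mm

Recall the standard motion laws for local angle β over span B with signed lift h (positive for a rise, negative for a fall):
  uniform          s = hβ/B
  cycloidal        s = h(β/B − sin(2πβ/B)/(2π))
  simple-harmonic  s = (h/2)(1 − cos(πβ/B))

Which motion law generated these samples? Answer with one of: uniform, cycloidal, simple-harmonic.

candidates at β/B = r: uniform s = h·r (linear in β); cycloidal s = h·(r − sin(2πr)/(2π)); simple-harmonic s = (h/2)(1 − cos(πr))
β=18°: printed 1.3369 | uniform 2.8000, cycloidal 0.6809, simple-harmonic 1.3369
β=45°: printed 7.0000 | uniform 7.0000, cycloidal 7.0000, simple-harmonic 7.0000
β=58.5°: printed 10.1779 | uniform 9.1000, cycloidal 10.9026, simple-harmonic 10.1779
β=72°: printed 12.6631 | uniform 11.2000, cycloidal 13.3191, simple-harmonic 12.6631
only one law matches every sample → simple-harmonic

simple-harmonic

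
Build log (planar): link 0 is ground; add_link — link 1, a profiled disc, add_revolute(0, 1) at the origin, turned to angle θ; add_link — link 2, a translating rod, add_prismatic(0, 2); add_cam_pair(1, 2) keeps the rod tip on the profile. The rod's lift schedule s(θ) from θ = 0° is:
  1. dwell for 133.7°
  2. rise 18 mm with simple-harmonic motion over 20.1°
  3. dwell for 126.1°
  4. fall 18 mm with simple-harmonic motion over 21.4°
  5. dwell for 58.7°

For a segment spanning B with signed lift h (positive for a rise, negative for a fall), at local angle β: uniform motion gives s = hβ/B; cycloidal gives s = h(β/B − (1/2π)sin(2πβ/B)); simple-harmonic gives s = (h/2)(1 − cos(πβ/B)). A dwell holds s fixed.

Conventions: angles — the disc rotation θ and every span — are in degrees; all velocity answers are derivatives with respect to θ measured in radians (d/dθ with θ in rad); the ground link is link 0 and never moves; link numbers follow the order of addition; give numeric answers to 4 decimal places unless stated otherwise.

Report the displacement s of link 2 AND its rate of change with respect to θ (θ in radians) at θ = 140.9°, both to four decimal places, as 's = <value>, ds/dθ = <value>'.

seg 1 [0°–133.7°] dwell: s stays 0.0000
seg 2 [133.7°–153.8°] simple-harmonic, h=18: θ=140.9° here. β=7.2, B=20.1. 18/2·(1 − cos(π·0.3582)) = 5.1222 → s = 5.1222
velocity in seg [133.7°–153.8°] (simple-harmonic), θ in radians: β = 7.2° = 0.1257 rad, B = 20.1° = 0.3508 rad; ds/dθ = (πh/(2B)) sin(πβ/B) = (π·18/(2·0.3508)) sin(π·0.3582) = 72.732116 mm/rad

s = 5.1222, ds/dθ = 72.7321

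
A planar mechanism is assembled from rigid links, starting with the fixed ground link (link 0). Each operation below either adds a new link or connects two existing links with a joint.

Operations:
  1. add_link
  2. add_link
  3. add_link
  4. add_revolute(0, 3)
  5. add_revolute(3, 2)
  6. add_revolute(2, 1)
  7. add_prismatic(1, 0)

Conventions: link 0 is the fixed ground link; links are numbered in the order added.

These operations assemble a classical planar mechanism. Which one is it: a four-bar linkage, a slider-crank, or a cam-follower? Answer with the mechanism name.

links: 4 (incl. ground); joints: 3 revolute, 1 prismatic, 0 higher (cam) pair, forming one closed loop
4 links, 3 revolutes + 1 prismatic in one loop → slider-crank

slider-crank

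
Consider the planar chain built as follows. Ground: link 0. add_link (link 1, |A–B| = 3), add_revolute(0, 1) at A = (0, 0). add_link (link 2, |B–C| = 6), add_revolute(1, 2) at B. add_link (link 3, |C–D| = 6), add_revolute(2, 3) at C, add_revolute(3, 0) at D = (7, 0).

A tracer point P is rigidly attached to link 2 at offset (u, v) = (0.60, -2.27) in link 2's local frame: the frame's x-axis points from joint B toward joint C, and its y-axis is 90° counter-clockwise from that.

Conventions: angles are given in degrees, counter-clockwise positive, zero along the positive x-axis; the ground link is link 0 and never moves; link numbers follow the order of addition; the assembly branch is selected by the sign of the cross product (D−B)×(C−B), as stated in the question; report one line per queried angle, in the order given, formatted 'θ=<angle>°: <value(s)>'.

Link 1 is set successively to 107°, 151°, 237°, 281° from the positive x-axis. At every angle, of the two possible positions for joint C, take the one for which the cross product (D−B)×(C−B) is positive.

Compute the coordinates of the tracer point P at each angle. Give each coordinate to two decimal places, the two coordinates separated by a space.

A=(0,0), D=(7.00,0)
θ=107°: B = A + 3.00·(cos107°, sin107°) = (-0.8771, 2.8689)
θ=107°: |BD| = 8.3833
θ=107°: circle(B,6.00) ∩ circle(D,6.00): a=4.1916, h=4.2930
θ=107°:   candidates: C₊=(4.5306,5.4683) cross=35.990; C₋=(1.5923,-2.5994) cross=-35.990
θ=107°:   branch + wants cross > 0 → take C=(4.5306,5.4683) (cross=35.990)
θ=107°: ex = (C−B)/|BC| = (0.9013,0.4332); ey = (-0.4332,0.9013)
θ=107°: P = B + 0.60·ex + -2.27·ey = (0.6471,1.0829)
θ=151°: B = A + 3.00·(cos151°, sin151°) = (-2.6239, 1.4544)
θ=151°: |BD| = 9.7331
θ=151°: circle(B,6.00) ∩ circle(D,6.00): a=4.8666, h=3.5095
θ=151°:   candidates: C₊=(2.7125,4.1973) cross=34.158; C₋=(1.6636,-2.7429) cross=-34.158
θ=151°:   branch + wants cross > 0 → take C=(2.7125,4.1973) (cross=34.158)
θ=151°: ex = (C−B)/|BC| = (0.8894,0.4571); ey = (-0.4571,0.8894)
θ=151°: P = B + 0.60·ex + -2.27·ey = (-1.0525,-0.2902)
θ=237°: B = A + 3.00·(cos237°, sin237°) = (-1.6339, -2.5160)
θ=237°: |BD| = 8.9930
θ=237°: circle(B,6.00) ∩ circle(D,6.00): a=4.4965, h=3.9726
θ=237°:   candidates: C₊=(1.5716,2.5559) cross=35.725; C₋=(3.7945,-5.0719) cross=-35.725
θ=237°:   branch + wants cross > 0 → take C=(1.5716,2.5559) (cross=35.725)
θ=237°: ex = (C−B)/|BC| = (0.5343,0.8453); ey = (-0.8453,0.5343)
θ=237°: P = B + 0.60·ex + -2.27·ey = (0.6055,-3.2216)
θ=281°: B = A + 3.00·(cos281°, sin281°) = (0.5724, -2.9449)
θ=281°: |BD| = 7.0701
θ=281°: circle(B,6.00) ∩ circle(D,6.00): a=3.5350, h=4.8480
θ=281°:   candidates: C₊=(1.7669,2.9350) cross=34.276; C₋=(5.8056,-5.8799) cross=-34.276
θ=281°:   branch + wants cross > 0 → take C=(1.7669,2.9350) (cross=34.276)
θ=281°: ex = (C−B)/|BC| = (0.1991,0.9800); ey = (-0.9800,0.1991)
θ=281°: P = B + 0.60·ex + -2.27·ey = (2.9164,-2.8088)

θ=107°: 0.65 1.08
θ=151°: -1.05 -0.29
θ=237°: 0.61 -3.22
θ=281°: 2.92 -2.81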